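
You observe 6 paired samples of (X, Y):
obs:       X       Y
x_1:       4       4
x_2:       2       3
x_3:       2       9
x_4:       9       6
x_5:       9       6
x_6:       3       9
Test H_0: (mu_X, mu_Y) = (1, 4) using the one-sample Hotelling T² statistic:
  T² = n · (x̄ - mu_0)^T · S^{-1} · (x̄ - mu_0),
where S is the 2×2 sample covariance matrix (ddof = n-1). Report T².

Step 1 — sample mean vector:
  mean(X) = (4 + 2 + 2 + 9 + 9 + 3) / 6 = 29/6 = 4.8333
  mean(Y) = (4 + 3 + 9 + 6 + 6 + 9) / 6 = 37/6 = 6.1667
  x̄ = (4.8333, 6.1667),  deviation x̄ - mu_0 = (4.8333, 6.1667) - (1, 4) = (3.8333, 2.1667).

Step 2 — sample covariance matrix, S[i,j] = (1/(n-1)) · Σ_k (x_{k,i} - mean_i) · (x_{k,j} - mean_j), divisor n-1 = 5:
  S[X,X] = ((-0.8333)·(-0.8333) + (-2.8333)·(-2.8333) + (-2.8333)·(-2.8333) + (4.1667)·(4.1667) + (4.1667)·(4.1667) + (-1.8333)·(-1.8333)) / 5 = 54.8333/5 = 10.9667
  S[X,Y] = ((-0.8333)·(-2.1667) + (-2.8333)·(-3.1667) + (-2.8333)·(2.8333) + (4.1667)·(-0.1667) + (4.1667)·(-0.1667) + (-1.8333)·(2.8333)) / 5 = -3.8333/5 = -0.7667
  S[Y,Y] = ((-2.1667)·(-2.1667) + (-3.1667)·(-3.1667) + (2.8333)·(2.8333) + (-0.1667)·(-0.1667) + (-0.1667)·(-0.1667) + (2.8333)·(2.8333)) / 5 = 30.8333/5 = 6.1667
  S = [[10.9667, -0.7667],
 [-0.7667, 6.1667]].

Step 3 — invert S. det(S) = 10.9667·6.1667 - (-0.7667)² = 67.04.
  S^{-1} = (1/det) · [[d, -b], [-b, a]] = [[0.092, 0.0114],
 [0.0114, 0.1636]].

Step 4 — quadratic form (x̄ - mu_0)^T · S^{-1} · (x̄ - mu_0):
  S^{-1} · (x̄ - mu_0) = (0.3774, 0.3983),
  (x̄ - mu_0)^T · [...] = (3.8333)·(0.3774) + (2.1667)·(0.3983) = 2.3096.

Step 5 — scale by n: T² = 6 · 2.3096 = 13.8574.

T² ≈ 13.8574


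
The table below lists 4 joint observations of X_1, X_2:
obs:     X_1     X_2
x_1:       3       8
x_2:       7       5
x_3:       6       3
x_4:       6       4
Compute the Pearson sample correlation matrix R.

Step 1 — column means:
  mean(X_1) = (3 + 7 + 6 + 6) / 4 = 22/4 = 5.5
  mean(X_2) = (8 + 5 + 3 + 4) / 4 = 20/4 = 5

Step 2 — sample variances and covariances s[i,j] = (1/(n-1)) · Σ_k (x_{k,i} - mean_i) · (x_{k,j} - mean_j), with n-1 = 3:
  s[X_1,X_1] = ((-2.5)·(-2.5) + (1.5)·(1.5) + (0.5)·(0.5) + (0.5)·(0.5)) / 3 = 9/3 = 3
  s[X_1,X_2] = ((-2.5)·(3) + (1.5)·(0) + (0.5)·(-2) + (0.5)·(-1)) / 3 = -9/3 = -3
  s[X_2,X_2] = ((3)·(3) + (0)·(0) + (-2)·(-2) + (-1)·(-1)) / 3 = 14/3 = 4.6667
  Sample standard deviations s_i = √(s[i,i]):
  s(X_1) = √(3) = 1.7321
  s(X_2) = √(4.6667) = 2.1602

Step 3 — r_{ij} = s_{ij} / (s_i · s_j):
  r[X_1,X_1] = 1 (diagonal).
  r[X_1,X_2] = -3 / (1.7321 · 2.1602) = -3 / 3.7417 = -0.8018
  r[X_2,X_2] = 1 (diagonal).

R is symmetric with unit diagonal. Assembling:

R = [[1, -0.8018],
 [-0.8018, 1]]


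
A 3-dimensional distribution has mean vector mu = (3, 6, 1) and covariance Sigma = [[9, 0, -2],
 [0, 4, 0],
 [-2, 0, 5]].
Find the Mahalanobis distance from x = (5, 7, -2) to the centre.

Step 1 — centre the observation: (x - mu) = (2, 1, -3).

Step 2 — invert Sigma (cofactor / det for 3×3, or solve directly):
  Sigma^{-1} = [[0.122, 0, 0.0488],
 [0, 0.25, 0],
 [0.0488, 0, 0.2195]].

Step 3 — form the quadratic (x - mu)^T · Sigma^{-1} · (x - mu):
  Sigma^{-1} · (x - mu) = (0.0976, 0.25, -0.561).
  (x - mu)^T · [Sigma^{-1} · (x - mu)] = (2)·(0.0976) + (1)·(0.25) + (-3)·(-0.561) = 2.128.

Step 4 — take square root: d = √(2.128) ≈ 1.4588.

d(x, mu) = √(2.128) ≈ 1.4588


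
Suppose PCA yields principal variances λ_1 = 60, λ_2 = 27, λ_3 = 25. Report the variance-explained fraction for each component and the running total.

Step 1 — total variance = trace(Sigma) = Σ λ_i = 60 + 27 + 25 = 112.

Step 2 — fraction explained by component i = λ_i / Σ λ:
  PC1: 60/112 = 0.5357
  PC2: 27/112 = 0.2411
  PC3: 25/112 = 0.2232

Step 3 — cumulative fraction after k components = (λ_1 + ... + λ_k) / Σ λ:
  k = 1: 60/112 = 0.5357
  k = 2: (60 + 27)/112 = 87/112 = 0.7768
  k = 3: (60 + 27 + 25)/112 = 112/112 = 1

Summary (fraction, with percent):

explained: PC1 0.5357 (53.57%), PC2 0.2411 (24.11%), PC3 0.2232 (22.32%);  cumulative: 0.5357, 0.7768, 1


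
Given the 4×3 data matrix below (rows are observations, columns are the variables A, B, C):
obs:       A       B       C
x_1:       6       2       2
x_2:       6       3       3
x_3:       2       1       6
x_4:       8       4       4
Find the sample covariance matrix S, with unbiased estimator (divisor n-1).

Step 1 — column means:
  mean(A) = (6 + 6 + 2 + 8) / 4 = 22/4 = 5.5
  mean(B) = (2 + 3 + 1 + 4) / 4 = 10/4 = 2.5
  mean(C) = (2 + 3 + 6 + 4) / 4 = 15/4 = 3.75

Step 2 — sample covariance S[i,j] = (1/(n-1)) · Σ_k (x_{k,i} - mean_i) · (x_{k,j} - mean_j), with n-1 = 3.
  S[A,A] = ((0.5)·(0.5) + (0.5)·(0.5) + (-3.5)·(-3.5) + (2.5)·(2.5)) / 3 = 19/3 = 6.3333
  S[A,B] = ((0.5)·(-0.5) + (0.5)·(0.5) + (-3.5)·(-1.5) + (2.5)·(1.5)) / 3 = 9/3 = 3
  S[A,C] = ((0.5)·(-1.75) + (0.5)·(-0.75) + (-3.5)·(2.25) + (2.5)·(0.25)) / 3 = -8.5/3 = -2.8333
  S[B,B] = ((-0.5)·(-0.5) + (0.5)·(0.5) + (-1.5)·(-1.5) + (1.5)·(1.5)) / 3 = 5/3 = 1.6667
  S[B,C] = ((-0.5)·(-1.75) + (0.5)·(-0.75) + (-1.5)·(2.25) + (1.5)·(0.25)) / 3 = -2.5/3 = -0.8333
  S[C,C] = ((-1.75)·(-1.75) + (-0.75)·(-0.75) + (2.25)·(2.25) + (0.25)·(0.25)) / 3 = 8.75/3 = 2.9167

S is symmetric (S[j,i] = S[i,j]). Assembling:

S = [[6.3333, 3, -2.8333],
 [3, 1.6667, -0.8333],
 [-2.8333, -0.8333, 2.9167]]


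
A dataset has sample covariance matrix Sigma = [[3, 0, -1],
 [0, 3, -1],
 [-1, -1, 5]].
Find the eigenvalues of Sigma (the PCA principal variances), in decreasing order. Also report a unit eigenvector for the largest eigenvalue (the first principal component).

Step 1 — characteristic polynomial p(λ) = det(λI - Sigma) = λ³ - tr·λ² + c_1·λ - det, where tr = trace, c_1 = sum of the principal 2×2 minors, det = det(Sigma):
  tr = 3 + 3 + 5 = 11,
  c_1 = (3·3 - (0)²) + (3·5 - (-1)²) + (3·5 - (-1)²) = 9 + 14 + 14 = 37,
  det = 3·(3·5 - (-1)²) - (0)·((0)·5 - (-1)·(-1)) + (-1)·((0)·(-1) - 3·(-1)) = 3·(14) - (0)·(-1) + (-1)·(3) = 39.
  So p(λ) = λ³ - 11λ² + 37λ - 39.
Step 2 — look for an integer root (rational root theorem: any rational root is an integer divisor of 39). Testing λ = 3:
  p(3) = 27 - 99 + 111 - 39 = 0  ✓
  Dividing out (λ - 3): p(λ) = (λ - 3)(λ² - 8λ + 13).
Step 3 — remaining eigenvalues from the quadratic λ² - 8λ + 13 = 0:
  Δ = 8² - 4·13 = 64 - 52 = 12,  λ = (8 ± √12)/2 = (8 ± 3.4641)/2 ≈ 5.7321 or 2.2679.
  Sorted: λ_1 = 5.7321,  λ_2 = 3,  λ_3 = 2.2679  (check: sum = 11 = tr ✓).

Step 4 — unit eigenvector for λ_1 ≈ 5.7321: v spans the null space of (Sigma - λ_1 I), whose rows are
  r_1 = (-2.7321, 0, -1),  r_2 = (0, -2.7321, -1),  r_3 = (-1, -1, -0.7321).
  v is orthogonal to every row, so take v ∝ r_1 × r_2 = ((0)·(-1) - (-1)·(-2.7321), (-1)·(0) - (-2.7321)·(-1), (-2.7321)·(-2.7321) - (0)·(0)) ≈ (-2.7321, -2.7321, 7.4641).
  Rescale (multiply by -1 so the first nonzero entry is positive): u = (2.7321, 2.7321, -7.4641).
  ||u|| = √((2.7321)² + (2.7321)² + (-7.4641)²) = √(70.641) ≈ 8.4048,  v_1 = u/||u|| ≈ (0.3251, 0.3251, -0.8881) (||v_1|| = 1).

λ_1 = 5.7321,  λ_2 = 3,  λ_3 = 2.2679;  v_1 ≈ (0.3251, 0.3251, -0.8881)


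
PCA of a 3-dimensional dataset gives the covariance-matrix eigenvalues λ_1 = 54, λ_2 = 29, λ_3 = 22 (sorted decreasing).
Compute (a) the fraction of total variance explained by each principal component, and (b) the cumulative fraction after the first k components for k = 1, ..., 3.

Step 1 — total variance = trace(Sigma) = Σ λ_i = 54 + 29 + 22 = 105.

Step 2 — fraction explained by component i = λ_i / Σ λ:
  PC1: 54/105 = 0.5143
  PC2: 29/105 = 0.2762
  PC3: 22/105 = 0.2095

Step 3 — cumulative fraction after k components = (λ_1 + ... + λ_k) / Σ λ:
  k = 1: 54/105 = 0.5143
  k = 2: (54 + 29)/105 = 83/105 = 0.7905
  k = 3: (54 + 29 + 22)/105 = 105/105 = 1

Summary (fraction, with percent):

explained: PC1 0.5143 (51.43%), PC2 0.2762 (27.62%), PC3 0.2095 (20.95%);  cumulative: 0.5143, 0.7905, 1


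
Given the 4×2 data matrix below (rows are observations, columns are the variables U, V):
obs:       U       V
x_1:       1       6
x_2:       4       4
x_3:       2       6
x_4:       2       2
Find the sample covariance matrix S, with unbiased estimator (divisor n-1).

Step 1 — column means:
  mean(U) = (1 + 4 + 2 + 2) / 4 = 9/4 = 2.25
  mean(V) = (6 + 4 + 6 + 2) / 4 = 18/4 = 4.5

Step 2 — sample covariance S[i,j] = (1/(n-1)) · Σ_k (x_{k,i} - mean_i) · (x_{k,j} - mean_j), with n-1 = 3.
  S[U,U] = ((-1.25)·(-1.25) + (1.75)·(1.75) + (-0.25)·(-0.25) + (-0.25)·(-0.25)) / 3 = 4.75/3 = 1.5833
  S[U,V] = ((-1.25)·(1.5) + (1.75)·(-0.5) + (-0.25)·(1.5) + (-0.25)·(-2.5)) / 3 = -2.5/3 = -0.8333
  S[V,V] = ((1.5)·(1.5) + (-0.5)·(-0.5) + (1.5)·(1.5) + (-2.5)·(-2.5)) / 3 = 11/3 = 3.6667

S is symmetric (S[j,i] = S[i,j]). Assembling:

S = [[1.5833, -0.8333],
 [-0.8333, 3.6667]]


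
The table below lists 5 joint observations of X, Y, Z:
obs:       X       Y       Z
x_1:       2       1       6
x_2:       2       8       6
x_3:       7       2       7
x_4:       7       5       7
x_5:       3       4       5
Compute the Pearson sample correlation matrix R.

Step 1 — column means:
  mean(X) = (2 + 2 + 7 + 7 + 3) / 5 = 21/5 = 4.2
  mean(Y) = (1 + 8 + 2 + 5 + 4) / 5 = 20/5 = 4
  mean(Z) = (6 + 6 + 7 + 7 + 5) / 5 = 31/5 = 6.2

Step 2 — sample variances and covariances s[i,j] = (1/(n-1)) · Σ_k (x_{k,i} - mean_i) · (x_{k,j} - mean_j), with n-1 = 4:
  s[X,X] = ((-2.2)·(-2.2) + (-2.2)·(-2.2) + (2.8)·(2.8) + (2.8)·(2.8) + (-1.2)·(-1.2)) / 4 = 26.8/4 = 6.7
  s[X,Y] = ((-2.2)·(-3) + (-2.2)·(4) + (2.8)·(-2) + (2.8)·(1) + (-1.2)·(0)) / 4 = -5/4 = -1.25
  s[X,Z] = ((-2.2)·(-0.2) + (-2.2)·(-0.2) + (2.8)·(0.8) + (2.8)·(0.8) + (-1.2)·(-1.2)) / 4 = 6.8/4 = 1.7
  s[Y,Y] = ((-3)·(-3) + (4)·(4) + (-2)·(-2) + (1)·(1) + (0)·(0)) / 4 = 30/4 = 7.5
  s[Y,Z] = ((-3)·(-0.2) + (4)·(-0.2) + (-2)·(0.8) + (1)·(0.8) + (0)·(-1.2)) / 4 = -1/4 = -0.25
  s[Z,Z] = ((-0.2)·(-0.2) + (-0.2)·(-0.2) + (0.8)·(0.8) + (0.8)·(0.8) + (-1.2)·(-1.2)) / 4 = 2.8/4 = 0.7
  Sample standard deviations s_i = √(s[i,i]):
  s(X) = √(6.7) = 2.5884
  s(Y) = √(7.5) = 2.7386
  s(Z) = √(0.7) = 0.8367

Step 3 — r_{ij} = s_{ij} / (s_i · s_j):
  r[X,X] = 1 (diagonal).
  r[X,Y] = -1.25 / (2.5884 · 2.7386) = -1.25 / 7.0887 = -0.1763
  r[X,Z] = 1.7 / (2.5884 · 0.8367) = 1.7 / 2.1656 = 0.785
  r[Y,Y] = 1 (diagonal).
  r[Y,Z] = -0.25 / (2.7386 · 0.8367) = -0.25 / 2.2913 = -0.1091
  r[Z,Z] = 1 (diagonal).

R is symmetric with unit diagonal. Assembling:

R = [[1, -0.1763, 0.785],
 [-0.1763, 1, -0.1091],
 [0.785, -0.1091, 1]]


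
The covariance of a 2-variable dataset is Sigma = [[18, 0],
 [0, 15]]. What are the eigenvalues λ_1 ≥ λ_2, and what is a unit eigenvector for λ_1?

Step 1 — characteristic polynomial of 2×2 Sigma:
  det(Sigma - λI) = λ² - trace · λ + det = 0.
  trace = 18 + 15 = 33, det = 18·15 - (0)² = 270.
Step 2 — discriminant:
  Δ = trace² - 4·det = 1089 - 1080 = 9.
Step 3 — eigenvalues:
  λ = (trace ± √Δ)/2 = (33 ± 3)/2,
  λ_1 = 18,  λ_2 = 15.

Step 4 — unit eigenvector for λ_1: Sigma is diagonal, so its eigenvectors are the coordinate axes. λ_1 = 18 is the diagonal entry on the first coordinate axis, hence
  v_1 = (1, 0) (||v_1|| = 1).

λ_1 = 18,  λ_2 = 15;  v_1 ≈ (1, 0)


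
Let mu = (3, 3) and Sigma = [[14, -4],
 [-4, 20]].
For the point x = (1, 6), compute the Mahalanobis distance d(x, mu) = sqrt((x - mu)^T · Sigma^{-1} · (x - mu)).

Step 1 — centre the observation: (x - mu) = (-2, 3).

Step 2 — invert Sigma. det(Sigma) = 14·20 - (-4)² = 264.
  Sigma^{-1} = (1/det) · [[d, -b], [-b, a]] = [[0.0758, 0.0152],
 [0.0152, 0.053]].

Step 3 — form the quadratic (x - mu)^T · Sigma^{-1} · (x - mu):
  Sigma^{-1} · (x - mu) = (-0.1061, 0.1288).
  (x - mu)^T · [Sigma^{-1} · (x - mu)] = (-2)·(-0.1061) + (3)·(0.1288) = 0.5985.

Step 4 — take square root: d = √(0.5985) ≈ 0.7736.

d(x, mu) = √(0.5985) ≈ 0.7736


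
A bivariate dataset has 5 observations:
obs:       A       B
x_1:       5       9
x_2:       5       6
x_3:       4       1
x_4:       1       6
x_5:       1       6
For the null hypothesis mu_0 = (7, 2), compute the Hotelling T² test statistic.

Step 1 — sample mean vector:
  mean(A) = (5 + 5 + 4 + 1 + 1) / 5 = 16/5 = 3.2
  mean(B) = (9 + 6 + 1 + 6 + 6) / 5 = 28/5 = 5.6
  x̄ = (3.2, 5.6),  deviation x̄ - mu_0 = (3.2, 5.6) - (7, 2) = (-3.8, 3.6).

Step 2 — sample covariance matrix, S[i,j] = (1/(n-1)) · Σ_k (x_{k,i} - mean_i) · (x_{k,j} - mean_j), divisor n-1 = 4:
  S[A,A] = ((1.8)·(1.8) + (1.8)·(1.8) + (0.8)·(0.8) + (-2.2)·(-2.2) + (-2.2)·(-2.2)) / 4 = 16.8/4 = 4.2
  S[A,B] = ((1.8)·(3.4) + (1.8)·(0.4) + (0.8)·(-4.6) + (-2.2)·(0.4) + (-2.2)·(0.4)) / 4 = 1.4/4 = 0.35
  S[B,B] = ((3.4)·(3.4) + (0.4)·(0.4) + (-4.6)·(-4.6) + (0.4)·(0.4) + (0.4)·(0.4)) / 4 = 33.2/4 = 8.3
  S = [[4.2, 0.35],
 [0.35, 8.3]].

Step 3 — invert S. det(S) = 4.2·8.3 - (0.35)² = 34.7375.
  S^{-1} = (1/det) · [[d, -b], [-b, a]] = [[0.2389, -0.0101],
 [-0.0101, 0.1209]].

Step 4 — quadratic form (x̄ - mu_0)^T · S^{-1} · (x̄ - mu_0):
  S^{-1} · (x̄ - mu_0) = (-0.9442, 0.4736),
  (x̄ - mu_0)^T · [...] = (-3.8)·(-0.9442) + (3.6)·(0.4736) = 5.2928.

Step 5 — scale by n: T² = 5 · 5.2928 = 26.4642.

T² ≈ 26.4642


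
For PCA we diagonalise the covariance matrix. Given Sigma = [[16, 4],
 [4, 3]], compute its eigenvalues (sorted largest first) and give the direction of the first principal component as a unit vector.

Step 1 — characteristic polynomial of 2×2 Sigma:
  det(Sigma - λI) = λ² - trace · λ + det = 0.
  trace = 16 + 3 = 19, det = 16·3 - (4)² = 32.
Step 2 — discriminant:
  Δ = trace² - 4·det = 361 - 128 = 233.
Step 3 — eigenvalues:
  λ = (trace ± √Δ)/2 = (19 ± 15.2643)/2,
  λ_1 = 17.1322,  λ_2 = 1.8678.

Step 4 — unit eigenvector for λ_1: solve (Sigma - λ_1 I)v = 0. First row:
  (16 - 17.1322)·v_x + (4)·v_y = 0, i.e. (-1.1322)·v_x + (4)·v_y = 0,
  so v ∝ (b, λ_1 - a) = (4, 1.1322) = u.
  ||u|| = √((4)² + (1.1322)²) = √(17.2818) ≈ 4.1571,
  v_1 = u/||u|| ≈ (0.9622, 0.2723) (||v_1|| = 1).

λ_1 = 17.1322,  λ_2 = 1.8678;  v_1 ≈ (0.9622, 0.2723)


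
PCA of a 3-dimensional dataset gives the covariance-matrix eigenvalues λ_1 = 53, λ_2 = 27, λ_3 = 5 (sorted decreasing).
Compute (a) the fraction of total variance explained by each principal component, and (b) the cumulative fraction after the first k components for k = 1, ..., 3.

Step 1 — total variance = trace(Sigma) = Σ λ_i = 53 + 27 + 5 = 85.

Step 2 — fraction explained by component i = λ_i / Σ λ:
  PC1: 53/85 = 0.6235
  PC2: 27/85 = 0.3176
  PC3: 5/85 = 0.0588

Step 3 — cumulative fraction after k components = (λ_1 + ... + λ_k) / Σ λ:
  k = 1: 53/85 = 0.6235
  k = 2: (53 + 27)/85 = 80/85 = 0.9412
  k = 3: (53 + 27 + 5)/85 = 85/85 = 1

Summary (fraction, with percent):

explained: PC1 0.6235 (62.35%), PC2 0.3176 (31.76%), PC3 0.0588 (5.88%);  cumulative: 0.6235, 0.9412, 1


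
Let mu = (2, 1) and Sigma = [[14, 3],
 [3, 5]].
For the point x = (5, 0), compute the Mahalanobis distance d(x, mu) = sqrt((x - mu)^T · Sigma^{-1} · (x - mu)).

Step 1 — centre the observation: (x - mu) = (3, -1).

Step 2 — invert Sigma. det(Sigma) = 14·5 - (3)² = 61.
  Sigma^{-1} = (1/det) · [[d, -b], [-b, a]] = [[0.082, -0.0492],
 [-0.0492, 0.2295]].

Step 3 — form the quadratic (x - mu)^T · Sigma^{-1} · (x - mu):
  Sigma^{-1} · (x - mu) = (0.2951, -0.377).
  (x - mu)^T · [Sigma^{-1} · (x - mu)] = (3)·(0.2951) + (-1)·(-0.377) = 1.2623.

Step 4 — take square root: d = √(1.2623) ≈ 1.1235.

d(x, mu) = √(1.2623) ≈ 1.1235


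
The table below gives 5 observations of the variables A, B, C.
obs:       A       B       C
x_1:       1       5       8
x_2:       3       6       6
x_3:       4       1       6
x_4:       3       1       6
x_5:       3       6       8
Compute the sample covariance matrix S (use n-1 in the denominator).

Step 1 — column means:
  mean(A) = (1 + 3 + 4 + 3 + 3) / 5 = 14/5 = 2.8
  mean(B) = (5 + 6 + 1 + 1 + 6) / 5 = 19/5 = 3.8
  mean(C) = (8 + 6 + 6 + 6 + 8) / 5 = 34/5 = 6.8

Step 2 — sample covariance S[i,j] = (1/(n-1)) · Σ_k (x_{k,i} - mean_i) · (x_{k,j} - mean_j), with n-1 = 4.
  S[A,A] = ((-1.8)·(-1.8) + (0.2)·(0.2) + (1.2)·(1.2) + (0.2)·(0.2) + (0.2)·(0.2)) / 4 = 4.8/4 = 1.2
  S[A,B] = ((-1.8)·(1.2) + (0.2)·(2.2) + (1.2)·(-2.8) + (0.2)·(-2.8) + (0.2)·(2.2)) / 4 = -5.2/4 = -1.3
  S[A,C] = ((-1.8)·(1.2) + (0.2)·(-0.8) + (1.2)·(-0.8) + (0.2)·(-0.8) + (0.2)·(1.2)) / 4 = -3.2/4 = -0.8
  S[B,B] = ((1.2)·(1.2) + (2.2)·(2.2) + (-2.8)·(-2.8) + (-2.8)·(-2.8) + (2.2)·(2.2)) / 4 = 26.8/4 = 6.7
  S[B,C] = ((1.2)·(1.2) + (2.2)·(-0.8) + (-2.8)·(-0.8) + (-2.8)·(-0.8) + (2.2)·(1.2)) / 4 = 6.8/4 = 1.7
  S[C,C] = ((1.2)·(1.2) + (-0.8)·(-0.8) + (-0.8)·(-0.8) + (-0.8)·(-0.8) + (1.2)·(1.2)) / 4 = 4.8/4 = 1.2

S is symmetric (S[j,i] = S[i,j]). Assembling:

S = [[1.2, -1.3, -0.8],
 [-1.3, 6.7, 1.7],
 [-0.8, 1.7, 1.2]]


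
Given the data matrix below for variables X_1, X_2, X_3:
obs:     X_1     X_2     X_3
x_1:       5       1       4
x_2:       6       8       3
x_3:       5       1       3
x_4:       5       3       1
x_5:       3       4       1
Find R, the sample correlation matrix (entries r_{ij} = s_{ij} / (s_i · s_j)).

Step 1 — column means:
  mean(X_1) = (5 + 6 + 5 + 5 + 3) / 5 = 24/5 = 4.8
  mean(X_2) = (1 + 8 + 1 + 3 + 4) / 5 = 17/5 = 3.4
  mean(X_3) = (4 + 3 + 3 + 1 + 1) / 5 = 12/5 = 2.4

Step 2 — sample variances and covariances s[i,j] = (1/(n-1)) · Σ_k (x_{k,i} - mean_i) · (x_{k,j} - mean_j), with n-1 = 4:
  s[X_1,X_1] = ((0.2)·(0.2) + (1.2)·(1.2) + (0.2)·(0.2) + (0.2)·(0.2) + (-1.8)·(-1.8)) / 4 = 4.8/4 = 1.2
  s[X_1,X_2] = ((0.2)·(-2.4) + (1.2)·(4.6) + (0.2)·(-2.4) + (0.2)·(-0.4) + (-1.8)·(0.6)) / 4 = 3.4/4 = 0.85
  s[X_1,X_3] = ((0.2)·(1.6) + (1.2)·(0.6) + (0.2)·(0.6) + (0.2)·(-1.4) + (-1.8)·(-1.4)) / 4 = 3.4/4 = 0.85
  s[X_2,X_2] = ((-2.4)·(-2.4) + (4.6)·(4.6) + (-2.4)·(-2.4) + (-0.4)·(-0.4) + (0.6)·(0.6)) / 4 = 33.2/4 = 8.3
  s[X_2,X_3] = ((-2.4)·(1.6) + (4.6)·(0.6) + (-2.4)·(0.6) + (-0.4)·(-1.4) + (0.6)·(-1.4)) / 4 = -2.8/4 = -0.7
  s[X_3,X_3] = ((1.6)·(1.6) + (0.6)·(0.6) + (0.6)·(0.6) + (-1.4)·(-1.4) + (-1.4)·(-1.4)) / 4 = 7.2/4 = 1.8
  Sample standard deviations s_i = √(s[i,i]):
  s(X_1) = √(1.2) = 1.0954
  s(X_2) = √(8.3) = 2.881
  s(X_3) = √(1.8) = 1.3416

Step 3 — r_{ij} = s_{ij} / (s_i · s_j):
  r[X_1,X_1] = 1 (diagonal).
  r[X_1,X_2] = 0.85 / (1.0954 · 2.881) = 0.85 / 3.1559 = 0.2693
  r[X_1,X_3] = 0.85 / (1.0954 · 1.3416) = 0.85 / 1.4697 = 0.5784
  r[X_2,X_2] = 1 (diagonal).
  r[X_2,X_3] = -0.7 / (2.881 · 1.3416) = -0.7 / 3.8652 = -0.1811
  r[X_3,X_3] = 1 (diagonal).

R is symmetric with unit diagonal. Assembling:

R = [[1, 0.2693, 0.5784],
 [0.2693, 1, -0.1811],
 [0.5784, -0.1811, 1]]


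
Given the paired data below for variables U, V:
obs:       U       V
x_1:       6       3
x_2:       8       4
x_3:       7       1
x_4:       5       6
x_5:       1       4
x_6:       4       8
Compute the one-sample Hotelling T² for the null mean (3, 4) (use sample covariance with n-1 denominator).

Step 1 — sample mean vector:
  mean(U) = (6 + 8 + 7 + 5 + 1 + 4) / 6 = 31/6 = 5.1667
  mean(V) = (3 + 4 + 1 + 6 + 4 + 8) / 6 = 26/6 = 4.3333
  x̄ = (5.1667, 4.3333),  deviation x̄ - mu_0 = (5.1667, 4.3333) - (3, 4) = (2.1667, 0.3333).

Step 2 — sample covariance matrix, S[i,j] = (1/(n-1)) · Σ_k (x_{k,i} - mean_i) · (x_{k,j} - mean_j), divisor n-1 = 5:
  S[U,U] = ((0.8333)·(0.8333) + (2.8333)·(2.8333) + (1.8333)·(1.8333) + (-0.1667)·(-0.1667) + (-4.1667)·(-4.1667) + (-1.1667)·(-1.1667)) / 5 = 30.8333/5 = 6.1667
  S[U,V] = ((0.8333)·(-1.3333) + (2.8333)·(-0.3333) + (1.8333)·(-3.3333) + (-0.1667)·(1.6667) + (-4.1667)·(-0.3333) + (-1.1667)·(3.6667)) / 5 = -11.3333/5 = -2.2667
  S[V,V] = ((-1.3333)·(-1.3333) + (-0.3333)·(-0.3333) + (-3.3333)·(-3.3333) + (1.6667)·(1.6667) + (-0.3333)·(-0.3333) + (3.6667)·(3.6667)) / 5 = 29.3333/5 = 5.8667
  S = [[6.1667, -2.2667],
 [-2.2667, 5.8667]].

Step 3 — invert S. det(S) = 6.1667·5.8667 - (-2.2667)² = 31.04.
  S^{-1} = (1/det) · [[d, -b], [-b, a]] = [[0.189, 0.073],
 [0.073, 0.1987]].

Step 4 — quadratic form (x̄ - mu_0)^T · S^{-1} · (x̄ - mu_0):
  S^{-1} · (x̄ - mu_0) = (0.4338, 0.2244),
  (x̄ - mu_0)^T · [...] = (2.1667)·(0.4338) + (0.3333)·(0.2244) = 1.0148.

Step 5 — scale by n: T² = 6 · 1.0148 = 6.0889.

T² ≈ 6.0889


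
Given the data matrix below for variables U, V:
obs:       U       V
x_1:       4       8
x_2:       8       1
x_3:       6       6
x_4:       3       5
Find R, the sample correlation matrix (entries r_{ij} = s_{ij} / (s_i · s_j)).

Step 1 — column means:
  mean(U) = (4 + 8 + 6 + 3) / 4 = 21/4 = 5.25
  mean(V) = (8 + 1 + 6 + 5) / 4 = 20/4 = 5

Step 2 — sample variances and covariances s[i,j] = (1/(n-1)) · Σ_k (x_{k,i} - mean_i) · (x_{k,j} - mean_j), with n-1 = 3:
  s[U,U] = ((-1.25)·(-1.25) + (2.75)·(2.75) + (0.75)·(0.75) + (-2.25)·(-2.25)) / 3 = 14.75/3 = 4.9167
  s[U,V] = ((-1.25)·(3) + (2.75)·(-4) + (0.75)·(1) + (-2.25)·(0)) / 3 = -14/3 = -4.6667
  s[V,V] = ((3)·(3) + (-4)·(-4) + (1)·(1) + (0)·(0)) / 3 = 26/3 = 8.6667
  Sample standard deviations s_i = √(s[i,i]):
  s(U) = √(4.9167) = 2.2174
  s(V) = √(8.6667) = 2.9439

Step 3 — r_{ij} = s_{ij} / (s_i · s_j):
  r[U,U] = 1 (diagonal).
  r[U,V] = -4.6667 / (2.2174 · 2.9439) = -4.6667 / 6.5277 = -0.7149
  r[V,V] = 1 (diagonal).

R is symmetric with unit diagonal. Assembling:

R = [[1, -0.7149],
 [-0.7149, 1]]


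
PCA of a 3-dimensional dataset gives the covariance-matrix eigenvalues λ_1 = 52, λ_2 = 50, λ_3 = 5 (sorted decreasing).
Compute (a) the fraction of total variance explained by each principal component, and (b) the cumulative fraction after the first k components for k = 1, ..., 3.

Step 1 — total variance = trace(Sigma) = Σ λ_i = 52 + 50 + 5 = 107.

Step 2 — fraction explained by component i = λ_i / Σ λ:
  PC1: 52/107 = 0.486
  PC2: 50/107 = 0.4673
  PC3: 5/107 = 0.0467

Step 3 — cumulative fraction after k components = (λ_1 + ... + λ_k) / Σ λ:
  k = 1: 52/107 = 0.486
  k = 2: (52 + 50)/107 = 102/107 = 0.9533
  k = 3: (52 + 50 + 5)/107 = 107/107 = 1

Summary (fraction, with percent):

explained: PC1 0.486 (48.6%), PC2 0.4673 (46.73%), PC3 0.0467 (4.67%);  cumulative: 0.486, 0.9533, 1


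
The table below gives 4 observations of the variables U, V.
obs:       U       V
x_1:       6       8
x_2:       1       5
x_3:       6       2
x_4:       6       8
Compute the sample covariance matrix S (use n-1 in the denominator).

Step 1 — column means:
  mean(U) = (6 + 1 + 6 + 6) / 4 = 19/4 = 4.75
  mean(V) = (8 + 5 + 2 + 8) / 4 = 23/4 = 5.75

Step 2 — sample covariance S[i,j] = (1/(n-1)) · Σ_k (x_{k,i} - mean_i) · (x_{k,j} - mean_j), with n-1 = 3.
  S[U,U] = ((1.25)·(1.25) + (-3.75)·(-3.75) + (1.25)·(1.25) + (1.25)·(1.25)) / 3 = 18.75/3 = 6.25
  S[U,V] = ((1.25)·(2.25) + (-3.75)·(-0.75) + (1.25)·(-3.75) + (1.25)·(2.25)) / 3 = 3.75/3 = 1.25
  S[V,V] = ((2.25)·(2.25) + (-0.75)·(-0.75) + (-3.75)·(-3.75) + (2.25)·(2.25)) / 3 = 24.75/3 = 8.25

S is symmetric (S[j,i] = S[i,j]). Assembling:

S = [[6.25, 1.25],
 [1.25, 8.25]]


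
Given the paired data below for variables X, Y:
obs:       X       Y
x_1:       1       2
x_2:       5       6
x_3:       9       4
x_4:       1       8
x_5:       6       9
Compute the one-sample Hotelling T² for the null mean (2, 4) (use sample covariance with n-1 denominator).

Step 1 — sample mean vector:
  mean(X) = (1 + 5 + 9 + 1 + 6) / 5 = 22/5 = 4.4
  mean(Y) = (2 + 6 + 4 + 8 + 9) / 5 = 29/5 = 5.8
  x̄ = (4.4, 5.8),  deviation x̄ - mu_0 = (4.4, 5.8) - (2, 4) = (2.4, 1.8).

Step 2 — sample covariance matrix, S[i,j] = (1/(n-1)) · Σ_k (x_{k,i} - mean_i) · (x_{k,j} - mean_j), divisor n-1 = 4:
  S[X,X] = ((-3.4)·(-3.4) + (0.6)·(0.6) + (4.6)·(4.6) + (-3.4)·(-3.4) + (1.6)·(1.6)) / 4 = 47.2/4 = 11.8
  S[X,Y] = ((-3.4)·(-3.8) + (0.6)·(0.2) + (4.6)·(-1.8) + (-3.4)·(2.2) + (1.6)·(3.2)) / 4 = 2.4/4 = 0.6
  S[Y,Y] = ((-3.8)·(-3.8) + (0.2)·(0.2) + (-1.8)·(-1.8) + (2.2)·(2.2) + (3.2)·(3.2)) / 4 = 32.8/4 = 8.2
  S = [[11.8, 0.6],
 [0.6, 8.2]].

Step 3 — invert S. det(S) = 11.8·8.2 - (0.6)² = 96.4.
  S^{-1} = (1/det) · [[d, -b], [-b, a]] = [[0.0851, -0.0062],
 [-0.0062, 0.1224]].

Step 4 — quadratic form (x̄ - mu_0)^T · S^{-1} · (x̄ - mu_0):
  S^{-1} · (x̄ - mu_0) = (0.1929, 0.2054),
  (x̄ - mu_0)^T · [...] = (2.4)·(0.1929) + (1.8)·(0.2054) = 0.8328.

Step 5 — scale by n: T² = 5 · 0.8328 = 4.1639.

T² ≈ 4.1639


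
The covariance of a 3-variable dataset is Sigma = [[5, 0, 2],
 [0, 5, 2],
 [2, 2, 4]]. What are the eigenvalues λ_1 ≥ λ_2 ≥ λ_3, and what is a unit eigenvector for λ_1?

Step 1 — characteristic polynomial p(λ) = det(λI - Sigma) = λ³ - tr·λ² + c_1·λ - det, where tr = trace, c_1 = sum of the principal 2×2 minors, det = det(Sigma):
  tr = 5 + 5 + 4 = 14,
  c_1 = (5·5 - (0)²) + (5·4 - (2)²) + (5·4 - (2)²) = 25 + 16 + 16 = 57,
  det = 5·(5·4 - (2)²) - (0)·((0)·4 - (2)·(2)) + (2)·((0)·(2) - 5·(2)) = 5·(16) - (0)·(-4) + (2)·(-10) = 60.
  So p(λ) = λ³ - 14λ² + 57λ - 60.
Step 2 — look for an integer root (rational root theorem: any rational root is an integer divisor of 60). Testing λ = 5:
  p(5) = 125 - 350 + 285 - 60 = 0  ✓
  Dividing out (λ - 5): p(λ) = (λ - 5)(λ² - 9λ + 12).
Step 3 — remaining eigenvalues from the quadratic λ² - 9λ + 12 = 0:
  Δ = 9² - 4·12 = 81 - 48 = 33,  λ = (9 ± √33)/2 = (9 ± 5.7446)/2 ≈ 7.3723 or 1.6277.
  Sorted: λ_1 = 7.3723,  λ_2 = 5,  λ_3 = 1.6277  (check: sum = 14 = tr ✓).

Step 4 — unit eigenvector for λ_1 ≈ 7.3723: v spans the null space of (Sigma - λ_1 I), whose rows are
  r_1 = (-2.3723, 0, 2),  r_2 = (0, -2.3723, 2),  r_3 = (2, 2, -3.3723).
  v is orthogonal to every row, so take v ∝ r_1 × r_2 = ((0)·(2) - (2)·(-2.3723), (2)·(0) - (-2.3723)·(2), (-2.3723)·(-2.3723) - (0)·(0)) ≈ (4.7446, 4.7446, 5.6277).
  Let u = (4.7446, 4.7446, 5.6277).
  ||u|| = √((4.7446)² + (4.7446)² + (5.6277)²) = √(76.693) ≈ 8.7575,  v_1 = u/||u|| ≈ (0.5418, 0.5418, 0.6426) (||v_1|| = 1).

λ_1 = 7.3723,  λ_2 = 5,  λ_3 = 1.6277;  v_1 ≈ (0.5418, 0.5418, 0.6426)


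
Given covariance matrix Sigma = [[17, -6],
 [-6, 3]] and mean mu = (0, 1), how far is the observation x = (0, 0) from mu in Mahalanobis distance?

Step 1 — centre the observation: (x - mu) = (0, -1).

Step 2 — invert Sigma. det(Sigma) = 17·3 - (-6)² = 15.
  Sigma^{-1} = (1/det) · [[d, -b], [-b, a]] = [[0.2, 0.4],
 [0.4, 1.1333]].

Step 3 — form the quadratic (x - mu)^T · Sigma^{-1} · (x - mu):
  Sigma^{-1} · (x - mu) = (-0.4, -1.1333).
  (x - mu)^T · [Sigma^{-1} · (x - mu)] = (0)·(-0.4) + (-1)·(-1.1333) = 1.1333.

Step 4 — take square root: d = √(1.1333) ≈ 1.0646.

d(x, mu) = √(1.1333) ≈ 1.0646


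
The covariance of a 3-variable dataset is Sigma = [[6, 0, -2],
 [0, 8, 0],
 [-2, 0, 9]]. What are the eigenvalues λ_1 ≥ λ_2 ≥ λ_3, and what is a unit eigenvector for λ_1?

Step 1 — characteristic polynomial p(λ) = det(λI - Sigma) = λ³ - tr·λ² + c_1·λ - det, where tr = trace, c_1 = sum of the principal 2×2 minors, det = det(Sigma):
  tr = 6 + 8 + 9 = 23,
  c_1 = (6·8 - (0)²) + (6·9 - (-2)²) + (8·9 - (0)²) = 48 + 50 + 72 = 170,
  det = 6·(8·9 - (0)²) - (0)·((0)·9 - (0)·(-2)) + (-2)·((0)·(0) - 8·(-2)) = 6·(72) - (0)·(0) + (-2)·(16) = 400.
  So p(λ) = λ³ - 23λ² + 170λ - 400.
Step 2 — look for an integer root (rational root theorem: any rational root is an integer divisor of 400). Testing λ = 5:
  p(5) = 125 - 575 + 850 - 400 = 0  ✓
  Dividing out (λ - 5): p(λ) = (λ - 5)(λ² - 18λ + 80).
Step 3 — remaining eigenvalues from the quadratic λ² - 18λ + 80 = 0:
  Δ = 18² - 4·80 = 324 - 320 = 4,  λ = (18 ± √4)/2 = (18 ± 2)/2 = 10 or 8.
  Sorted: λ_1 = 10,  λ_2 = 8,  λ_3 = 5  (check: sum = 23 = tr ✓).

Step 4 — unit eigenvector for λ_1 = 10: v spans the null space of (Sigma - λ_1 I), whose rows are
  r_1 = (-4, 0, -2),  r_2 = (0, -2, 0),  r_3 = (-2, 0, -1).
  v is orthogonal to every row, so take v ∝ r_1 × r_2 = ((0)·(0) - (-2)·(-2), (-2)·(0) - (-4)·(0), (-4)·(-2) - (0)·(0)) = (-4, 0, 8).
  Rescale (divide by 4; multiply by -1 so the first nonzero entry is positive): u = (1, 0, -2).
  ||u|| = √((1)² + (0)² + (-2)²) = √(5) ≈ 2.2361,  v_1 = u/||u|| ≈ (0.4472, 0, -0.8944) (||v_1|| = 1).

λ_1 = 10,  λ_2 = 8,  λ_3 = 5;  v_1 ≈ (0.4472, 0, -0.8944)


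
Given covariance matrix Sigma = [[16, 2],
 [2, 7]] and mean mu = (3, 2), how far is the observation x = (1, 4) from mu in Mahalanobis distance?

Step 1 — centre the observation: (x - mu) = (-2, 2).

Step 2 — invert Sigma. det(Sigma) = 16·7 - (2)² = 108.
  Sigma^{-1} = (1/det) · [[d, -b], [-b, a]] = [[0.0648, -0.0185],
 [-0.0185, 0.1481]].

Step 3 — form the quadratic (x - mu)^T · Sigma^{-1} · (x - mu):
  Sigma^{-1} · (x - mu) = (-0.1667, 0.3333).
  (x - mu)^T · [Sigma^{-1} · (x - mu)] = (-2)·(-0.1667) + (2)·(0.3333) = 1.

Step 4 — take square root: d = √(1) ≈ 1.

d(x, mu) = √(1) ≈ 1


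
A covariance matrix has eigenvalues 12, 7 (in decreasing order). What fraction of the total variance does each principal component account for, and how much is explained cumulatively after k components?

Step 1 — total variance = trace(Sigma) = Σ λ_i = 12 + 7 = 19.

Step 2 — fraction explained by component i = λ_i / Σ λ:
  PC1: 12/19 = 0.6316
  PC2: 7/19 = 0.3684

Step 3 — cumulative fraction after k components = (λ_1 + ... + λ_k) / Σ λ:
  k = 1: 12/19 = 0.6316
  k = 2: (12 + 7)/19 = 19/19 = 1

Summary (fraction, with percent):

explained: PC1 0.6316 (63.16%), PC2 0.3684 (36.84%);  cumulative: 0.6316, 1


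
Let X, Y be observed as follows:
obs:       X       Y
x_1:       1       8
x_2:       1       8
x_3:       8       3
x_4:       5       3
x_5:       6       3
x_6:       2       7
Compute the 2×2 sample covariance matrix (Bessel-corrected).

Step 1 — column means:
  mean(X) = (1 + 1 + 8 + 5 + 6 + 2) / 6 = 23/6 = 3.8333
  mean(Y) = (8 + 8 + 3 + 3 + 3 + 7) / 6 = 32/6 = 5.3333

Step 2 — sample covariance S[i,j] = (1/(n-1)) · Σ_k (x_{k,i} - mean_i) · (x_{k,j} - mean_j), with n-1 = 5.
  S[X,X] = ((-2.8333)·(-2.8333) + (-2.8333)·(-2.8333) + (4.1667)·(4.1667) + (1.1667)·(1.1667) + (2.1667)·(2.1667) + (-1.8333)·(-1.8333)) / 5 = 42.8333/5 = 8.5667
  S[X,Y] = ((-2.8333)·(2.6667) + (-2.8333)·(2.6667) + (4.1667)·(-2.3333) + (1.1667)·(-2.3333) + (2.1667)·(-2.3333) + (-1.8333)·(1.6667)) / 5 = -35.6667/5 = -7.1333
  S[Y,Y] = ((2.6667)·(2.6667) + (2.6667)·(2.6667) + (-2.3333)·(-2.3333) + (-2.3333)·(-2.3333) + (-2.3333)·(-2.3333) + (1.6667)·(1.6667)) / 5 = 33.3333/5 = 6.6667

S is symmetric (S[j,i] = S[i,j]). Assembling:

S = [[8.5667, -7.1333],
 [-7.1333, 6.6667]]


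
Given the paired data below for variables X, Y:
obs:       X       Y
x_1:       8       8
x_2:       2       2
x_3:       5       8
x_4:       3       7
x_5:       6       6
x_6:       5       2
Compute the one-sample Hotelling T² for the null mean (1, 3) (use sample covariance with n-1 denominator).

Step 1 — sample mean vector:
  mean(X) = (8 + 2 + 5 + 3 + 6 + 5) / 6 = 29/6 = 4.8333
  mean(Y) = (8 + 2 + 8 + 7 + 6 + 2) / 6 = 33/6 = 5.5
  x̄ = (4.8333, 5.5),  deviation x̄ - mu_0 = (4.8333, 5.5) - (1, 3) = (3.8333, 2.5).

Step 2 — sample covariance matrix, S[i,j] = (1/(n-1)) · Σ_k (x_{k,i} - mean_i) · (x_{k,j} - mean_j), divisor n-1 = 5:
  S[X,X] = ((3.1667)·(3.1667) + (-2.8333)·(-2.8333) + (0.1667)·(0.1667) + (-1.8333)·(-1.8333) + (1.1667)·(1.1667) + (0.1667)·(0.1667)) / 5 = 22.8333/5 = 4.5667
  S[X,Y] = ((3.1667)·(2.5) + (-2.8333)·(-3.5) + (0.1667)·(2.5) + (-1.8333)·(1.5) + (1.1667)·(0.5) + (0.1667)·(-3.5)) / 5 = 15.5/5 = 3.1
  S[Y,Y] = ((2.5)·(2.5) + (-3.5)·(-3.5) + (2.5)·(2.5) + (1.5)·(1.5) + (0.5)·(0.5) + (-3.5)·(-3.5)) / 5 = 39.5/5 = 7.9
  S = [[4.5667, 3.1],
 [3.1, 7.9]].

Step 3 — invert S. det(S) = 4.5667·7.9 - (3.1)² = 26.4667.
  S^{-1} = (1/det) · [[d, -b], [-b, a]] = [[0.2985, -0.1171],
 [-0.1171, 0.1725]].

Step 4 — quadratic form (x̄ - mu_0)^T · S^{-1} · (x̄ - mu_0):
  S^{-1} · (x̄ - mu_0) = (0.8514, -0.0176),
  (x̄ - mu_0)^T · [...] = (3.8333)·(0.8514) + (2.5)·(-0.0176) = 3.2196.

Step 5 — scale by n: T² = 6 · 3.2196 = 19.3174.

T² ≈ 19.3174


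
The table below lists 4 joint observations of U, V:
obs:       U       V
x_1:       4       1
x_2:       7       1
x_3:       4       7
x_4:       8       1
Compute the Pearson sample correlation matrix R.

Step 1 — column means:
  mean(U) = (4 + 7 + 4 + 8) / 4 = 23/4 = 5.75
  mean(V) = (1 + 1 + 7 + 1) / 4 = 10/4 = 2.5

Step 2 — sample variances and covariances s[i,j] = (1/(n-1)) · Σ_k (x_{k,i} - mean_i) · (x_{k,j} - mean_j), with n-1 = 3:
  s[U,U] = ((-1.75)·(-1.75) + (1.25)·(1.25) + (-1.75)·(-1.75) + (2.25)·(2.25)) / 3 = 12.75/3 = 4.25
  s[U,V] = ((-1.75)·(-1.5) + (1.25)·(-1.5) + (-1.75)·(4.5) + (2.25)·(-1.5)) / 3 = -10.5/3 = -3.5
  s[V,V] = ((-1.5)·(-1.5) + (-1.5)·(-1.5) + (4.5)·(4.5) + (-1.5)·(-1.5)) / 3 = 27/3 = 9
  Sample standard deviations s_i = √(s[i,i]):
  s(U) = √(4.25) = 2.0616
  s(V) = √(9) = 3

Step 3 — r_{ij} = s_{ij} / (s_i · s_j):
  r[U,U] = 1 (diagonal).
  r[U,V] = -3.5 / (2.0616 · 3) = -3.5 / 6.1847 = -0.5659
  r[V,V] = 1 (diagonal).

R is symmetric with unit diagonal. Assembling:

R = [[1, -0.5659],
 [-0.5659, 1]]


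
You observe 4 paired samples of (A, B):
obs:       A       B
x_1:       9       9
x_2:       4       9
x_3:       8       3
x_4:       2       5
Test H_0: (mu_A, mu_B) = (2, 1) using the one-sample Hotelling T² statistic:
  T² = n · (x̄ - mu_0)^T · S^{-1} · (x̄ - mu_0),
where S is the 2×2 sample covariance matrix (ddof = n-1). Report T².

Step 1 — sample mean vector:
  mean(A) = (9 + 4 + 8 + 2) / 4 = 23/4 = 5.75
  mean(B) = (9 + 9 + 3 + 5) / 4 = 26/4 = 6.5
  x̄ = (5.75, 6.5),  deviation x̄ - mu_0 = (5.75, 6.5) - (2, 1) = (3.75, 5.5).

Step 2 — sample covariance matrix, S[i,j] = (1/(n-1)) · Σ_k (x_{k,i} - mean_i) · (x_{k,j} - mean_j), divisor n-1 = 3:
  S[A,A] = ((3.25)·(3.25) + (-1.75)·(-1.75) + (2.25)·(2.25) + (-3.75)·(-3.75)) / 3 = 32.75/3 = 10.9167
  S[A,B] = ((3.25)·(2.5) + (-1.75)·(2.5) + (2.25)·(-3.5) + (-3.75)·(-1.5)) / 3 = 1.5/3 = 0.5
  S[B,B] = ((2.5)·(2.5) + (2.5)·(2.5) + (-3.5)·(-3.5) + (-1.5)·(-1.5)) / 3 = 27/3 = 9
  S = [[10.9167, 0.5],
 [0.5, 9]].

Step 3 — invert S. det(S) = 10.9167·9 - (0.5)² = 98.
  S^{-1} = (1/det) · [[d, -b], [-b, a]] = [[0.0918, -0.0051],
 [-0.0051, 0.1114]].

Step 4 — quadratic form (x̄ - mu_0)^T · S^{-1} · (x̄ - mu_0):
  S^{-1} · (x̄ - mu_0) = (0.3163, 0.5935),
  (x̄ - mu_0)^T · [...] = (3.75)·(0.3163) + (5.5)·(0.5935) = 4.4507.

Step 5 — scale by n: T² = 4 · 4.4507 = 17.8027.

T² ≈ 17.8027


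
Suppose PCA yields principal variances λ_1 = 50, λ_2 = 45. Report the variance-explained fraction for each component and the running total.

Step 1 — total variance = trace(Sigma) = Σ λ_i = 50 + 45 = 95.

Step 2 — fraction explained by component i = λ_i / Σ λ:
  PC1: 50/95 = 0.5263
  PC2: 45/95 = 0.4737

Step 3 — cumulative fraction after k components = (λ_1 + ... + λ_k) / Σ λ:
  k = 1: 50/95 = 0.5263
  k = 2: (50 + 45)/95 = 95/95 = 1

Summary (fraction, with percent):

explained: PC1 0.5263 (52.63%), PC2 0.4737 (47.37%);  cumulative: 0.5263, 1


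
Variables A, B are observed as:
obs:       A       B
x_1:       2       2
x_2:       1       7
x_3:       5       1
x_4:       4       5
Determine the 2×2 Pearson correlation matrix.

Step 1 — column means:
  mean(A) = (2 + 1 + 5 + 4) / 4 = 12/4 = 3
  mean(B) = (2 + 7 + 1 + 5) / 4 = 15/4 = 3.75

Step 2 — sample variances and covariances s[i,j] = (1/(n-1)) · Σ_k (x_{k,i} - mean_i) · (x_{k,j} - mean_j), with n-1 = 3:
  s[A,A] = ((-1)·(-1) + (-2)·(-2) + (2)·(2) + (1)·(1)) / 3 = 10/3 = 3.3333
  s[A,B] = ((-1)·(-1.75) + (-2)·(3.25) + (2)·(-2.75) + (1)·(1.25)) / 3 = -9/3 = -3
  s[B,B] = ((-1.75)·(-1.75) + (3.25)·(3.25) + (-2.75)·(-2.75) + (1.25)·(1.25)) / 3 = 22.75/3 = 7.5833
  Sample standard deviations s_i = √(s[i,i]):
  s(A) = √(3.3333) = 1.8257
  s(B) = √(7.5833) = 2.7538

Step 3 — r_{ij} = s_{ij} / (s_i · s_j):
  r[A,A] = 1 (diagonal).
  r[A,B] = -3 / (1.8257 · 2.7538) = -3 / 5.0277 = -0.5967
  r[B,B] = 1 (diagonal).

R is symmetric with unit diagonal. Assembling:

R = [[1, -0.5967],
 [-0.5967, 1]]


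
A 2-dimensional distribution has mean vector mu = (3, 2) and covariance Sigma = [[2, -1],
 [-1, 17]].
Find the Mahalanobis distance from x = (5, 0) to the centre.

Step 1 — centre the observation: (x - mu) = (2, -2).

Step 2 — invert Sigma. det(Sigma) = 2·17 - (-1)² = 33.
  Sigma^{-1} = (1/det) · [[d, -b], [-b, a]] = [[0.5152, 0.0303],
 [0.0303, 0.0606]].

Step 3 — form the quadratic (x - mu)^T · Sigma^{-1} · (x - mu):
  Sigma^{-1} · (x - mu) = (0.9697, -0.0606).
  (x - mu)^T · [Sigma^{-1} · (x - mu)] = (2)·(0.9697) + (-2)·(-0.0606) = 2.0606.

Step 4 — take square root: d = √(2.0606) ≈ 1.4355.

d(x, mu) = √(2.0606) ≈ 1.4355


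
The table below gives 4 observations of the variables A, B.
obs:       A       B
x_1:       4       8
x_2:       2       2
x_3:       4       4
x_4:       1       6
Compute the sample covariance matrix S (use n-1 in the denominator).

Step 1 — column means:
  mean(A) = (4 + 2 + 4 + 1) / 4 = 11/4 = 2.75
  mean(B) = (8 + 2 + 4 + 6) / 4 = 20/4 = 5

Step 2 — sample covariance S[i,j] = (1/(n-1)) · Σ_k (x_{k,i} - mean_i) · (x_{k,j} - mean_j), with n-1 = 3.
  S[A,A] = ((1.25)·(1.25) + (-0.75)·(-0.75) + (1.25)·(1.25) + (-1.75)·(-1.75)) / 3 = 6.75/3 = 2.25
  S[A,B] = ((1.25)·(3) + (-0.75)·(-3) + (1.25)·(-1) + (-1.75)·(1)) / 3 = 3/3 = 1
  S[B,B] = ((3)·(3) + (-3)·(-3) + (-1)·(-1) + (1)·(1)) / 3 = 20/3 = 6.6667

S is symmetric (S[j,i] = S[i,j]). Assembling:

S = [[2.25, 1],
 [1, 6.6667]]


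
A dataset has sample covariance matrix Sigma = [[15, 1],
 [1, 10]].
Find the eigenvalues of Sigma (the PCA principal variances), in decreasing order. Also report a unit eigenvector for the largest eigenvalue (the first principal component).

Step 1 — characteristic polynomial of 2×2 Sigma:
  det(Sigma - λI) = λ² - trace · λ + det = 0.
  trace = 15 + 10 = 25, det = 15·10 - (1)² = 149.
Step 2 — discriminant:
  Δ = trace² - 4·det = 625 - 596 = 29.
Step 3 — eigenvalues:
  λ = (trace ± √Δ)/2 = (25 ± 5.3852)/2,
  λ_1 = 15.1926,  λ_2 = 9.8074.

Step 4 — unit eigenvector for λ_1: solve (Sigma - λ_1 I)v = 0. First row:
  (15 - 15.1926)·v_x + (1)·v_y = 0, i.e. (-0.1926)·v_x + (1)·v_y = 0,
  so v ∝ (b, λ_1 - a) = (1, 0.1926) = u.
  ||u|| = √((1)² + (0.1926)²) = √(1.0371) ≈ 1.0184,
  v_1 = u/||u|| ≈ (0.982, 0.1891) (||v_1|| = 1).

λ_1 = 15.1926,  λ_2 = 9.8074;  v_1 ≈ (0.982, 0.1891)


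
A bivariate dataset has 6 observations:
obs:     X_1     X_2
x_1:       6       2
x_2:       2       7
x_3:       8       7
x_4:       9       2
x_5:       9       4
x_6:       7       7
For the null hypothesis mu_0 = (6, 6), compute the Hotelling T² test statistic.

Step 1 — sample mean vector:
  mean(X_1) = (6 + 2 + 8 + 9 + 9 + 7) / 6 = 41/6 = 6.8333
  mean(X_2) = (2 + 7 + 7 + 2 + 4 + 7) / 6 = 29/6 = 4.8333
  x̄ = (6.8333, 4.8333),  deviation x̄ - mu_0 = (6.8333, 4.8333) - (6, 6) = (0.8333, -1.1667).

Step 2 — sample covariance matrix, S[i,j] = (1/(n-1)) · Σ_k (x_{k,i} - mean_i) · (x_{k,j} - mean_j), divisor n-1 = 5:
  S[X_1,X_1] = ((-0.8333)·(-0.8333) + (-4.8333)·(-4.8333) + (1.1667)·(1.1667) + (2.1667)·(2.1667) + (2.1667)·(2.1667) + (0.1667)·(0.1667)) / 5 = 34.8333/5 = 6.9667
  S[X_1,X_2] = ((-0.8333)·(-2.8333) + (-4.8333)·(2.1667) + (1.1667)·(2.1667) + (2.1667)·(-2.8333) + (2.1667)·(-0.8333) + (0.1667)·(2.1667)) / 5 = -13.1667/5 = -2.6333
  S[X_2,X_2] = ((-2.8333)·(-2.8333) + (2.1667)·(2.1667) + (2.1667)·(2.1667) + (-2.8333)·(-2.8333) + (-0.8333)·(-0.8333) + (2.1667)·(2.1667)) / 5 = 30.8333/5 = 6.1667
  S = [[6.9667, -2.6333],
 [-2.6333, 6.1667]].

Step 3 — invert S. det(S) = 6.9667·6.1667 - (-2.6333)² = 36.0267.
  S^{-1} = (1/det) · [[d, -b], [-b, a]] = [[0.1712, 0.0731],
 [0.0731, 0.1934]].

Step 4 — quadratic form (x̄ - mu_0)^T · S^{-1} · (x̄ - mu_0):
  S^{-1} · (x̄ - mu_0) = (0.0574, -0.1647),
  (x̄ - mu_0)^T · [...] = (0.8333)·(0.0574) + (-1.1667)·(-0.1647) = 0.2399.

Step 5 — scale by n: T² = 6 · 0.2399 = 1.4397.

T² ≈ 1.4397
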